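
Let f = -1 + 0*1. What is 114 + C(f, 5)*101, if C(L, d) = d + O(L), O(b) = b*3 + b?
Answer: 215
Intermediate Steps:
f = -1 (f = -1 + 0 = -1)
O(b) = 4*b (O(b) = 3*b + b = 4*b)
C(L, d) = d + 4*L
114 + C(f, 5)*101 = 114 + (5 + 4*(-1))*101 = 114 + (5 - 4)*101 = 114 + 1*101 = 114 + 101 = 215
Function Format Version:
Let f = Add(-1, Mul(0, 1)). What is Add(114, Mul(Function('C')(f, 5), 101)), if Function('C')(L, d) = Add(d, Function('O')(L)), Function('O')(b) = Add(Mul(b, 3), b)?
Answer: 215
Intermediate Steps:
f = -1 (f = Add(-1, 0) = -1)
Function('O')(b) = Mul(4, b) (Function('O')(b) = Add(Mul(3, b), b) = Mul(4, b))
Function('C')(L, d) = Add(d, Mul(4, L))
Add(114, Mul(Function('C')(f, 5), 101)) = Add(114, Mul(Add(5, Mul(4, -1)), 101)) = Add(114, Mul(Add(5, -4), 101)) = Add(114, Mul(1, 101)) = Add(114, 101) = 215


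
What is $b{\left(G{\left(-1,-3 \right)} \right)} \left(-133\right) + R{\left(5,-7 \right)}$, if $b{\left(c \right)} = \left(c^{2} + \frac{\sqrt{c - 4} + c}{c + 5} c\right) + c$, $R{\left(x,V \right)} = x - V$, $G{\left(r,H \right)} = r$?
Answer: $- \frac{85}{4} + \frac{133 i \sqrt{5}}{4} \approx -21.25 + 74.349 i$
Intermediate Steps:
$b{\left(c \right)} = c + c^{2} + \frac{c \left(c + \sqrt{-4 + c}\right)}{5 + c}$ ($b{\left(c \right)} = \left(c^{2} + \frac{\sqrt{-4 + c} + c}{5 + c} c\right) + c = \left(c^{2} + \frac{c + \sqrt{-4 + c}}{5 + c} c\right) + c = \left(c^{2} + \frac{c \left(c + \sqrt{-4 + c}\right)}{5 + c}\right) + c = c + c^{2} + \frac{c \left(c + \sqrt{-4 + c}\right)}{5 + c}$)
$b{\left(G{\left(-1,-3 \right)} \right)} \left(-133\right) + R{\left(5,-7 \right)} = - \frac{5 + \left(-1\right)^{2} + \sqrt{-4 - 1} + 7 \left(-1\right)}{5 - 1} \left(-133\right) + \left(5 - -7\right) = - \frac{5 + 1 + \sqrt{-5} - 7}{4} \left(-133\right) + \left(5 + 7\right) = \left(-1\right) \frac{1}{4} \left(5 + 1 + i \sqrt{5} - 7\right) \left(-133\right) + 12 = \left(-1\right) \frac{1}{4} \left(-1 + i \sqrt{5}\right) \left(-133\right) + 12 = \left(\frac{1}{4} - \frac{i \sqrt{5}}{4}\right) \left(-133\right) + 12 = \left(- \frac{133}{4} + \frac{133 i \sqrt{5}}{4}\right) + 12 = - \frac{85}{4} + \frac{133 i \sqrt{5}}{4}$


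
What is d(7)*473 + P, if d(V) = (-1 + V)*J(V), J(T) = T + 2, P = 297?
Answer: 25839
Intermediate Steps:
J(T) = 2 + T
d(V) = (-1 + V)*(2 + V)
d(7)*473 + P = ((-1 + 7)*(2 + 7))*473 + 297 = (6*9)*473 + 297 = 54*473 + 297 = 25542 + 297 = 25839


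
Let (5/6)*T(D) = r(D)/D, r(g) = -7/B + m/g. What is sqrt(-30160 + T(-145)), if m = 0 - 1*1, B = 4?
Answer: I*sqrt(63411369670)/1450 ≈ 173.67*I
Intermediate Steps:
m = -1 (m = 0 - 1 = -1)
r(g) = -7/4 - 1/g
T(D) = 6*(-7/4 - 1/D)/(5*D) (T(D) = 6*((-7/4 - 1/D)/D)/5 = 6*(-7/4 - 1/D)/(5*D))
sqrt(-30160 + T(-145)) = sqrt(-30160 + (3/10)*(-4 - 7*(-145))/(-145)**2) = sqrt(-30160 + (3/10)*(1/21025)*(-4 + 1015)) = sqrt(-30160 + (3/10)*(1/21025)*1011) = sqrt(-30160 + 3033/210250) = sqrt(-6341136967/210250) = I*sqrt(63411369670)/1450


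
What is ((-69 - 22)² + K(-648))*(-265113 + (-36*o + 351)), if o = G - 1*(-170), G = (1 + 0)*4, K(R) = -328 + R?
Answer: -1979844930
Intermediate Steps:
G = 4 (G = 1*4 = 4)
o = 174 (o = 4 - 1*(-170) = 4 + 170 = 174)
((-69 - 22)² + K(-648))*(-265113 + (-36*o + 351)) = ((-69 - 22)² + (-328 - 648))*(-265113 + (-36*174 + 351)) = ((-91)² - 976)*(-265113 + (-6264 + 351)) = (8281 - 976)*(-265113 - 5913) = 7305*(-271026) = -1979844930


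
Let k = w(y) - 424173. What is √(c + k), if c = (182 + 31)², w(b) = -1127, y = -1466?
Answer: I*√379931 ≈ 616.39*I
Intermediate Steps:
c = 45369 (c = 213² = 45369)
k = -425300 (k = -1127 - 424173 = -425300)
√(c + k) = √(45369 - 425300) = √(-379931) = I*√379931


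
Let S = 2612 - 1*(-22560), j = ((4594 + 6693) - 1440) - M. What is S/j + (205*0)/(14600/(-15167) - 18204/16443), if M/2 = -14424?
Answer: 25172/38695 ≈ 0.65052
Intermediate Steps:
M = -28848 (M = 2*(-14424) = -28848)
j = 38695 (j = ((4594 + 6693) - 1440) - 1*(-28848) = (11287 - 1440) + 28848 = 9847 + 28848 = 38695)
S = 25172 (S = 2612 + 22560 = 25172)
S/j + (205*0)/(14600/(-15167) - 18204/16443) = 25172/38695 + (205*0)/(14600/(-15167) - 18204/16443) = 25172*(1/38695) + 0/(14600*(-1/15167) - 18204*1/16443) = 25172/38695 + 0/(-14600/15167 - 6068/5481) = 25172/38695 + 0/(-5932964/2866563) = 25172/38695 + 0*(-2866563/5932964) = 25172/38695 + 0 = 25172/38695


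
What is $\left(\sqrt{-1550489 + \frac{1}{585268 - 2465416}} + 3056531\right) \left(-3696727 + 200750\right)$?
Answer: $-10685562075787 - \frac{3495977 i \sqrt{1370227792920627801}}{940074} \approx -1.0686 \cdot 10^{13} - 4.3531 \cdot 10^{9} i$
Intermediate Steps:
$\left(\sqrt{-1550489 + \frac{1}{585268 - 2465416}} + 3056531\right) \left(-3696727 + 200750\right) = \left(\sqrt{-1550489 + \frac{1}{-1880148}} + 3056531\right) \left(-3495977\right) = \left(\sqrt{-1550489 - \frac{1}{1880148}} + 3056531\right) \left(-3495977\right) = \left(\sqrt{- \frac{2915148792373}{1880148}} + 3056531\right) \left(-3495977\right) = \left(\frac{i \sqrt{1370227792920627801}}{940074} + 3056531\right) \left(-3495977\right) = \left(3056531 + \frac{i \sqrt{1370227792920627801}}{940074}\right) \left(-3495977\right) = -10685562075787 - \frac{3495977 i \sqrt{1370227792920627801}}{940074}$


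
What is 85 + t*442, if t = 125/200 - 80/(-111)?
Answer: 301835/444 ≈ 679.81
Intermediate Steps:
t = 1195/888 (t = 125*(1/200) - 80*(-1/111) = 5/8 + 80/111 = 1195/888 ≈ 1.3457)
85 + t*442 = 85 + (1195/888)*442 = 85 + 264095/444 = 301835/444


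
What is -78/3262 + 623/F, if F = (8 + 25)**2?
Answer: 973642/1776159 ≈ 0.54817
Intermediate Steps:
F = 1089 (F = 33**2 = 1089)
-78/3262 + 623/F = -78/3262 + 623/1089 = -78*1/3262 + 623*(1/1089) = -39/1631 + 623/1089 = 973642/1776159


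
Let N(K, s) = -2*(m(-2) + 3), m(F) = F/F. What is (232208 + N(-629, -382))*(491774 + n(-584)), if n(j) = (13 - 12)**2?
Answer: 114190155000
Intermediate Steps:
m(F) = 1
N(K, s) = -8 (N(K, s) = -2*(1 + 3) = -2*4 = -8)
n(j) = 1 (n(j) = 1**2 = 1)
(232208 + N(-629, -382))*(491774 + n(-584)) = (232208 - 8)*(491774 + 1) = 232200*491775 = 114190155000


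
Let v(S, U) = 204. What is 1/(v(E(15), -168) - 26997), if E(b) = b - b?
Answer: -1/26793 ≈ -3.7323e-5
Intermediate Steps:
E(b) = 0
1/(v(E(15), -168) - 26997) = 1/(204 - 26997) = 1/(-26793) = -1/26793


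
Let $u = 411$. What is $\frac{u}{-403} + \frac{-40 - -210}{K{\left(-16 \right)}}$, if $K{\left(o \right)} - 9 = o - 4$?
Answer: $- \frac{73031}{4433} \approx -16.474$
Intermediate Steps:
$K{\left(o \right)} = 5 + o$ ($K{\left(o \right)} = 9 + \left(o - 4\right) = 9 + \left(-4 + o\right) = 5 + o$)
$\frac{u}{-403} + \frac{-40 - -210}{K{\left(-16 \right)}} = \frac{411}{-403} + \frac{-40 - -210}{5 - 16} = 411 \left(- \frac{1}{403}\right) + \frac{-40 + 210}{-11} = - \frac{411}{403} + 170 \left(- \frac{1}{11}\right) = - \frac{411}{403} - \frac{170}{11} = - \frac{73031}{4433}$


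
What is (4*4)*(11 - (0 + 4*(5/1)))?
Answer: -144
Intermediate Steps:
(4*4)*(11 - (0 + 4*(5/1))) = 16*(11 - (0 + 4*(5*1))) = 16*(11 - (0 + 4*5)) = 16*(11 - (0 + 20)) = 16*(11 - 1*20) = 16*(11 - 20) = 16*(-9) = -144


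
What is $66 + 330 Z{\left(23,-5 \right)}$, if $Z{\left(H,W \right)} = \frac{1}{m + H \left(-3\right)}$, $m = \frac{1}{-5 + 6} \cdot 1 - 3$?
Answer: $\frac{4356}{71} \approx 61.352$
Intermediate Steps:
$m = -2$ ($m = 1^{-1} \cdot 1 - 3 = 1 \cdot 1 - 3 = 1 - 3 = -2$)
$Z{\left(H,W \right)} = \frac{1}{-2 - 3 H}$ ($Z{\left(H,W \right)} = \frac{1}{-2 + H \left(-3\right)} = \frac{1}{-2 - 3 H}$)
$66 + 330 Z{\left(23,-5 \right)} = 66 + 330 \left(- \frac{1}{2 + 3 \cdot 23}\right) = 66 + 330 \left(- \frac{1}{2 + 69}\right) = 66 + 330 \left(- \frac{1}{71}\right) = 66 - \frac{330}{71} = \frac{4356}{71}$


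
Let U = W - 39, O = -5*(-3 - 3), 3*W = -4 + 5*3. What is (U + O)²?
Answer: 256/9 ≈ 28.444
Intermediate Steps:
W = 11/3 (W = (-4 + 5*3)/3 = (-4 + 15)/3 = (⅓)*11 = 11/3 ≈ 3.6667)
O = 30 (O = -5*(-6) = 30)
U = -106/3 (U = 11/3 - 39 = -106/3 ≈ -35.333)
(U + O)² = (-106/3 + 30)² = (-16/3)² = 256/9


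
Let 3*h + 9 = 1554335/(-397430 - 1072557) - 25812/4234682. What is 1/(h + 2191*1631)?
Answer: 9337391233701/33367332336643854661 ≈ 2.7984e-7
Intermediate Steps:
h = -31322202576560/9337391233701 (h = -3 + (1554335/(-397430 - 1072557) - 25812/4234682)/3 = -3 + (1554335/(-1469987) - 25812*1/4234682)/3 = -3 + (1554335*(-1/1469987) - 12906/2117341)/3 = -3 + (-1554335/1469987 - 12906/2117341)/3 = -3 + (1/3)*(-3310028875457/3112463744567) = -3 - 3310028875457/9337391233701 = -31322202576560/9337391233701 ≈ -3.3545)
1/(h + 2191*1631) = 1/(-31322202576560/9337391233701 + 2191*1631) = 1/(-31322202576560/9337391233701 + 3573521) = 1/(33367332336643854661/9337391233701) = 9337391233701/33367332336643854661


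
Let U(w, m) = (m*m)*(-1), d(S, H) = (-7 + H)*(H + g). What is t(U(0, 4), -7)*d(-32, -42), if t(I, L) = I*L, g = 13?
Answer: 159152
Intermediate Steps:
d(S, H) = (-7 + H)*(13 + H) (d(S, H) = (-7 + H)*(H + 13) = (-7 + H)*(13 + H))
U(w, m) = -m**2 (U(w, m) = m**2*(-1) = -m**2)
t(U(0, 4), -7)*d(-32, -42) = (-1*4**2*(-7))*(-91 + (-42)**2 + 6*(-42)) = (-1*16*(-7))*(-91 + 1764 - 252) = -16*(-7)*1421 = 112*1421 = 159152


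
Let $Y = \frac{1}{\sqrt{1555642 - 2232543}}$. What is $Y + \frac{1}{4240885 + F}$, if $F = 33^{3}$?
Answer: $\frac{1}{4276822} - \frac{i \sqrt{676901}}{676901} \approx 2.3382 \cdot 10^{-7} - 0.0012155 i$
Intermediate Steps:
$F = 35937$
$Y = - \frac{i \sqrt{676901}}{676901}$ ($Y = \frac{1}{\sqrt{-676901}} = \frac{1}{i \sqrt{676901}} = - \frac{i \sqrt{676901}}{676901} \approx - 0.0012155 i$)
$Y + \frac{1}{4240885 + F} = - \frac{i \sqrt{676901}}{676901} + \frac{1}{4240885 + 35937} = - \frac{i \sqrt{676901}}{676901} + \frac{1}{4276822} = \frac{1}{4276822} - \frac{i \sqrt{676901}}{676901}$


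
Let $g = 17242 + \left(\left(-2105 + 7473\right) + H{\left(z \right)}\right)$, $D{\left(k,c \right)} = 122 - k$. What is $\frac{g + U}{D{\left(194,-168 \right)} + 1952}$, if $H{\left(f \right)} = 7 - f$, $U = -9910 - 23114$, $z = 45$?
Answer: $- \frac{2613}{470} \approx -5.5596$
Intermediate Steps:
$U = -33024$
$g = 22572$ ($g = 17242 + \left(\left(-2105 + 7473\right) + \left(7 - 45\right)\right) = 17242 + \left(5368 + \left(7 - 45\right)\right) = 17242 + \left(5368 - 38\right) = 17242 + 5330 = 22572$)
$\frac{g + U}{D{\left(194,-168 \right)} + 1952} = \frac{22572 - 33024}{\left(122 - 194\right) + 1952} = - \frac{10452}{\left(122 - 194\right) + 1952} = - \frac{10452}{-72 + 1952} = - \frac{10452}{1880} = \left(-10452\right) \frac{1}{1880} = - \frac{2613}{470}$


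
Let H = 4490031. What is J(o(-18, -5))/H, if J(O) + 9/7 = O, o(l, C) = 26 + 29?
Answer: 376/31430217 ≈ 1.1963e-5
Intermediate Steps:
o(l, C) = 55
J(O) = -9/7 + O
J(o(-18, -5))/H = (-9/7 + 55)/4490031 = (376/7)*(1/4490031) = 376/31430217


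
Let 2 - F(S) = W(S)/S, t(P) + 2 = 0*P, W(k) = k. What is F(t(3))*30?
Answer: 30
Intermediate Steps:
t(P) = -2 (t(P) = -2 + 0*P = -2 + 0 = -2)
F(S) = 1 (F(S) = 2 - S/S = 2 - 1*1 = 2 - 1 = 1)
F(t(3))*30 = 1*30 = 30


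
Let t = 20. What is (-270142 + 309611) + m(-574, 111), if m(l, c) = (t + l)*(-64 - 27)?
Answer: 89883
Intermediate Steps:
m(l, c) = -1820 - 91*l (m(l, c) = (20 + l)*(-64 - 27) = (20 + l)*(-91) = -1820 - 91*l)
(-270142 + 309611) + m(-574, 111) = (-270142 + 309611) + (-1820 - 91*(-574)) = 39469 + (-1820 + 52234) = 39469 + 50414 = 89883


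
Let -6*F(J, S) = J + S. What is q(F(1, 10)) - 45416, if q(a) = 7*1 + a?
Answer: -272465/6 ≈ -45411.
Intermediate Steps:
F(J, S) = -J/6 - S/6 (F(J, S) = -(J + S)/6 = -J/6 - S/6)
q(a) = 7 + a
q(F(1, 10)) - 45416 = (7 + (-⅙*1 - ⅙*10)) - 45416 = (7 + (-⅙ - 5/3)) - 45416 = (7 - 11/6) - 45416 = 31/6 - 45416 = -272465/6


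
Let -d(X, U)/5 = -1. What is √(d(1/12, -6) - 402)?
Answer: I*√397 ≈ 19.925*I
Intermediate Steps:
d(X, U) = 5 (d(X, U) = -5*(-1) = 5)
√(d(1/12, -6) - 402) = √(5 - 402) = √(-397) = I*√397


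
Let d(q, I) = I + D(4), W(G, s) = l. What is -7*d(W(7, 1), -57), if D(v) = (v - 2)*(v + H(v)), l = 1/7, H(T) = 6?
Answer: 259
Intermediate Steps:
l = ⅐ ≈ 0.14286
D(v) = (-2 + v)*(6 + v) (D(v) = (v - 2)*(v + 6) = (-2 + v)*(6 + v))
W(G, s) = ⅐
d(q, I) = 20 + I (d(q, I) = I + (-12 + 4² + 4*4) = I + (-12 + 16 + 16) = I + 20 = 20 + I)
-7*d(W(7, 1), -57) = -7*(20 - 57) = -7*(-37) = 259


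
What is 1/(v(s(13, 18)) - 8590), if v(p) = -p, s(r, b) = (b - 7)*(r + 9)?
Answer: -1/8832 ≈ -0.00011322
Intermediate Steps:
s(r, b) = (-7 + b)*(9 + r)
1/(v(s(13, 18)) - 8590) = 1/(-(-63 - 7*13 + 9*18 + 18*13) - 8590) = 1/(-(-63 - 91 + 162 + 234) - 8590) = 1/(-1*242 - 8590) = 1/(-242 - 8590) = 1/(-8832) = -1/8832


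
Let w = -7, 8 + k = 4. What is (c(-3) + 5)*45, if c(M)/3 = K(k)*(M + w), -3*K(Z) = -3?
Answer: -1125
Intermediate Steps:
k = -4 (k = -8 + 4 = -4)
K(Z) = 1 (K(Z) = -⅓*(-3) = 1)
c(M) = -21 + 3*M (c(M) = 3*(1*(M - 7)) = 3*(1*(-7 + M)) = 3*(-7 + M) = -21 + 3*M)
(c(-3) + 5)*45 = ((-21 + 3*(-3)) + 5)*45 = ((-21 - 9) + 5)*45 = (-30 + 5)*45 = -25*45 = -1125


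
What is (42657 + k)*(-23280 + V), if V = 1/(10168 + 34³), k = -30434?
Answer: -14077328827457/49472 ≈ -2.8455e+8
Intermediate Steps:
V = 1/49472 (V = 1/(10168 + 39304) = 1/49472 ≈ 2.0213e-5)
(42657 + k)*(-23280 + V) = (42657 - 30434)*(-23280 + 1/49472) = 12223*(-1151708159/49472) = -14077328827457/49472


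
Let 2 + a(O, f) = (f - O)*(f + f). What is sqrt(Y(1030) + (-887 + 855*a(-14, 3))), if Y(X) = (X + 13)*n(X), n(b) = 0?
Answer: sqrt(84613) ≈ 290.88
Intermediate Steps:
a(O, f) = -2 + 2*f*(f - O) (a(O, f) = -2 + (f - O)*(f + f) = -2 + (f - O)*(2*f) = -2 + 2*f*(f - O))
Y(X) = 0 (Y(X) = (X + 13)*0 = (13 + X)*0 = 0)
sqrt(Y(1030) + (-887 + 855*a(-14, 3))) = sqrt(0 + (-887 + 855*(-2 + 2*3**2 - 2*(-14)*3))) = sqrt(0 + (-887 + 855*(-2 + 2*9 + 84))) = sqrt(0 + (-887 + 855*(-2 + 18 + 84))) = sqrt(0 + (-887 + 855*100)) = sqrt(0 + (-887 + 85500)) = sqrt(0 + 84613) = sqrt(84613)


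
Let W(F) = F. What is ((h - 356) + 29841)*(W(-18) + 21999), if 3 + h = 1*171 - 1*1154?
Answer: 626436519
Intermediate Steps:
h = -986 (h = -3 + (1*171 - 1*1154) = -3 + (171 - 1154) = -3 - 983 = -986)
((h - 356) + 29841)*(W(-18) + 21999) = ((-986 - 356) + 29841)*(-18 + 21999) = (-1342 + 29841)*21981 = 28499*21981 = 626436519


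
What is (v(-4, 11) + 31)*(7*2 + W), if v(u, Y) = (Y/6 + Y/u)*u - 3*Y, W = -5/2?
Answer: 115/6 ≈ 19.167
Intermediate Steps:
W = -5/2 (W = -5*½ = -5/2 ≈ -2.5000)
v(u, Y) = -3*Y + u*(Y/6 + Y/u) (v(u, Y) = (Y*(⅙) + Y/u)*u - 3*Y = (Y/6 + Y/u)*u - 3*Y = u*(Y/6 + Y/u) - 3*Y = -3*Y + u*(Y/6 + Y/u))
(v(-4, 11) + 31)*(7*2 + W) = ((⅙)*11*(-12 - 4) + 31)*(7*2 - 5/2) = ((⅙)*11*(-16) + 31)*(14 - 5/2) = (-88/3 + 31)*(23/2) = (5/3)*(23/2) = 115/6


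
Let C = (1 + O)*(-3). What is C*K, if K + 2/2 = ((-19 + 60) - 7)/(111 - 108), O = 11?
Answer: -372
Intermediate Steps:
C = -36 (C = (1 + 11)*(-3) = 12*(-3) = -36)
K = 31/3 (K = -1 + ((-19 + 60) - 7)/(111 - 108) = -1 + (41 - 7)/3 = -1 + 34*(⅓) = -1 + 34/3 = 31/3 ≈ 10.333)
C*K = -36*31/3 = -372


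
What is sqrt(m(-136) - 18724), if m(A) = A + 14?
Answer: 3*I*sqrt(2094) ≈ 137.28*I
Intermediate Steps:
m(A) = 14 + A
sqrt(m(-136) - 18724) = sqrt((14 - 136) - 18724) = sqrt(-122 - 18724) = sqrt(-18846) = 3*I*sqrt(2094)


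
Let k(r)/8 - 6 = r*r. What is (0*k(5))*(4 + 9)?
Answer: 0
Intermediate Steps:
k(r) = 48 + 8*r**2 (k(r) = 48 + 8*(r*r) = 48 + 8*r**2)
(0*k(5))*(4 + 9) = (0*(48 + 8*5**2))*(4 + 9) = (0*(48 + 8*25))*13 = (0*(48 + 200))*13 = (0*248)*13 = 0*13 = 0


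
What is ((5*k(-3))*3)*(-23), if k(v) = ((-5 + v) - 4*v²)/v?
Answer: -5060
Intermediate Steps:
k(v) = (-5 + v - 4*v²)/v
((5*k(-3))*3)*(-23) = ((5*(1 - 5/(-3) - 4*(-3)))*3)*(-23) = ((5*(1 - 5*(-⅓) + 12))*3)*(-23) = ((5*(1 + 5/3 + 12))*3)*(-23) = ((5*(44/3))*3)*(-23) = ((220/3)*3)*(-23) = 220*(-23) = -5060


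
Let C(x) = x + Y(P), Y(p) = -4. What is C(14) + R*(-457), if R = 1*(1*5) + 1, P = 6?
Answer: -2732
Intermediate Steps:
R = 6 (R = 1*5 + 1 = 5 + 1 = 6)
C(x) = -4 + x (C(x) = x - 4 = -4 + x)
C(14) + R*(-457) = (-4 + 14) + 6*(-457) = 10 - 2742 = -2732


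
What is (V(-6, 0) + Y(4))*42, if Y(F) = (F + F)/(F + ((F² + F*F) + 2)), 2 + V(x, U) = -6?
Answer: -6216/19 ≈ -327.16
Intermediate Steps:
V(x, U) = -8 (V(x, U) = -2 - 6 = -8)
Y(F) = 2*F/(2 + F + 2*F²) (Y(F) = (2*F)/(F + ((F² + F²) + 2)) = (2*F)/(F + (2*F² + 2)) = (2*F)/(F + (2 + 2*F²)) = (2*F)/(2 + F + 2*F²) = 2*F/(2 + F + 2*F²))
(V(-6, 0) + Y(4))*42 = (-8 + 2*4/(2 + 4 + 2*4²))*42 = (-8 + 2*4/(2 + 4 + 2*16))*42 = (-8 + 2*4/(2 + 4 + 32))*42 = (-8 + 2*4/38)*42 = (-8 + 2*4*(1/38))*42 = (-8 + 4/19)*42 = -148/19*42 = -6216/19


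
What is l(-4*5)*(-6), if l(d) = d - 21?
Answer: 246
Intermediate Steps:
l(d) = -21 + d
l(-4*5)*(-6) = (-21 - 4*5)*(-6) = (-21 - 20)*(-6) = -41*(-6) = 246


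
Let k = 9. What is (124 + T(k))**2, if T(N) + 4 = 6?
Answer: 15876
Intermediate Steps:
T(N) = 2 (T(N) = -4 + 6 = 2)
(124 + T(k))**2 = (124 + 2)**2 = 126**2 = 15876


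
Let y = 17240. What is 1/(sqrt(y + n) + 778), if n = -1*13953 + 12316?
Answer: 778/589681 - sqrt(15603)/589681 ≈ 0.0011075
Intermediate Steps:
n = -1637 (n = -13953 + 12316 = -1637)
1/(sqrt(y + n) + 778) = 1/(sqrt(17240 - 1637) + 778) = 1/(sqrt(15603) + 778) = 1/(778 + sqrt(15603))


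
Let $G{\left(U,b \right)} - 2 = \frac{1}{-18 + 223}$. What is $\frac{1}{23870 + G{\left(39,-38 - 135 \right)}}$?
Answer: $\frac{205}{4893761} \approx 4.189 \cdot 10^{-5}$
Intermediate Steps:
$G{\left(U,b \right)} = \frac{411}{205}$ ($G{\left(U,b \right)} = 2 + \frac{1}{-18 + 223} = 2 + \frac{1}{205} = \frac{411}{205}$)
$\frac{1}{23870 + G{\left(39,-38 - 135 \right)}} = \frac{1}{23870 + \frac{411}{205}} = \frac{1}{\frac{4893761}{205}} = \frac{205}{4893761}$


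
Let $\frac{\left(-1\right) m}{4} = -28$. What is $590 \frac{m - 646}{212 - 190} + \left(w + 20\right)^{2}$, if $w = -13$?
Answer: $- \frac{156991}{11} \approx -14272.0$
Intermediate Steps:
$m = 112$ ($m = \left(-4\right) \left(-28\right) = 112$)
$590 \frac{m - 646}{212 - 190} + \left(w + 20\right)^{2} = 590 \frac{112 - 646}{212 - 190} + \left(-13 + 20\right)^{2} = 590 \left(- \frac{534}{22}\right) + 7^{2} = 590 \left(\left(-534\right) \frac{1}{22}\right) + 49 = 590 \left(- \frac{267}{11}\right) + 49 = - \frac{157530}{11} + 49 = - \frac{156991}{11}$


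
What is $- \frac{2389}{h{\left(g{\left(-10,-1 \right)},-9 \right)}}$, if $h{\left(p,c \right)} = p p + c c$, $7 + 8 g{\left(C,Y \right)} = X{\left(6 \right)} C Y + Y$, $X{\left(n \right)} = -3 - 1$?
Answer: $- \frac{2389}{117} \approx -20.419$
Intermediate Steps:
$X{\left(n \right)} = -4$ ($X{\left(n \right)} = -3 - 1 = -4$)
$g{\left(C,Y \right)} = - \frac{7}{8} + \frac{Y}{8} - \frac{C Y}{2}$ ($g{\left(C,Y \right)} = - \frac{7}{8} + \frac{- 4 C Y + Y}{8} = - \frac{7}{8} + \frac{Y - 4 C Y}{8} = - \frac{7}{8} - \left(- \frac{Y}{8} + \frac{C Y}{2}\right) = - \frac{7}{8} + \frac{Y}{8} - \frac{C Y}{2}$)
$h{\left(p,c \right)} = c^{2} + p^{2}$ ($h{\left(p,c \right)} = p^{2} + c^{2} = c^{2} + p^{2}$)
$- \frac{2389}{h{\left(g{\left(-10,-1 \right)},-9 \right)}} = - \frac{2389}{\left(-9\right)^{2} + \left(- \frac{7}{8} + \frac{1}{8} \left(-1\right) - \left(-5\right) \left(-1\right)\right)^{2}} = - \frac{2389}{81 + \left(- \frac{7}{8} - \frac{1}{8} - 5\right)^{2}} = - \frac{2389}{81 + \left(-6\right)^{2}} = - \frac{2389}{81 + 36} = - \frac{2389}{117}$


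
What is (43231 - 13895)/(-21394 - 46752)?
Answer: -14668/34073 ≈ -0.43049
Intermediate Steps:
(43231 - 13895)/(-21394 - 46752) = 29336/(-68146) = 29336*(-1/68146) = -14668/34073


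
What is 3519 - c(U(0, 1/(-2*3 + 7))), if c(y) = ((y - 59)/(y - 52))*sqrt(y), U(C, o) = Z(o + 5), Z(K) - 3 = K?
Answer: 151167/43 ≈ 3515.5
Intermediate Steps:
Z(K) = 3 + K
U(C, o) = 8 + o (U(C, o) = 3 + (o + 5) = 3 + (5 + o) = 8 + o)
c(y) = sqrt(y)*(-59 + y)/(-52 + y) (c(y) = ((-59 + y)/(-52 + y))*sqrt(y) = sqrt(y)*(-59 + y)/(-52 + y))
3519 - c(U(0, 1/(-2*3 + 7))) = 3519 - sqrt(8 + 1/(-2*3 + 7))*(-59 + (8 + 1/(-2*3 + 7)))/(-52 + (8 + 1/(-2*3 + 7))) = 3519 - sqrt(8 + 1/(-6 + 7))*(-59 + (8 + 1/(-6 + 7)))/(-52 + (8 + 1/(-6 + 7))) = 3519 - sqrt(8 + 1/1)*(-59 + (8 + 1/1))/(-52 + (8 + 1/1)) = 3519 - sqrt(8 + 1)*(-59 + (8 + 1))/(-52 + (8 + 1)) = 3519 - sqrt(9)*(-59 + 9)/(-52 + 9) = 3519 - 3*(-50)/(-43) = 3519 - 3*(-1)*(-50)/43 = 3519 - 1*150/43 = 3519 - 150/43 = 151167/43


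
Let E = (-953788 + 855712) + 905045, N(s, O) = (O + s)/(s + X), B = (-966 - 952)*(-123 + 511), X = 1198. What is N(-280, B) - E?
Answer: -21810059/27 ≈ -8.0778e+5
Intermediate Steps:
B = -744184 (B = -1918*388 = -744184)
N(s, O) = (O + s)/(1198 + s) (N(s, O) = (O + s)/(s + 1198) = (O + s)/(1198 + s))
E = 806969 (E = -98076 + 905045 = 806969)
N(-280, B) - E = (-744184 - 280)/(1198 - 280) - 1*806969 = -744464/918 - 806969 = (1/918)*(-744464) - 806969 = -21896/27 - 806969 = -21810059/27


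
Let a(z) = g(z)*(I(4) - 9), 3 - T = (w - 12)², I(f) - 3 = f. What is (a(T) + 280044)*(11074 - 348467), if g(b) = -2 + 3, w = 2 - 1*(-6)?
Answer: -94484210506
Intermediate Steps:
w = 8 (w = 2 + 6 = 8)
g(b) = 1
I(f) = 3 + f
T = -13 (T = 3 - (8 - 12)² = 3 - 1*(-4)² = 3 - 1*16 = 3 - 16 = -13)
a(z) = -2 (a(z) = 1*((3 + 4) - 9) = 1*(7 - 9) = 1*(-2) = -2)
(a(T) + 280044)*(11074 - 348467) = (-2 + 280044)*(11074 - 348467) = 280042*(-337393) = -94484210506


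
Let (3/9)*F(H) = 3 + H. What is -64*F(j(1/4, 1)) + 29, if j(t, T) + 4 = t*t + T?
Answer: 17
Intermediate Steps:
j(t, T) = -4 + T + t² (j(t, T) = -4 + (t*t + T) = -4 + (t² + T) = -4 + (T + t²) = -4 + T + t²)
F(H) = 9 + 3*H (F(H) = 3*(3 + H) = 9 + 3*H)
-64*F(j(1/4, 1)) + 29 = -64*(9 + 3*(-4 + 1 + (1/4)²)) + 29 = -64*(9 + 3*(-4 + 1 + (¼)²)) + 29 = -64*(9 + 3*(-4 + 1 + 1/16)) + 29 = -64*(9 + 3*(-47/16)) + 29 = -64*(9 - 141/16) + 29 = -64*3/16 + 29 = -12 + 29 = 17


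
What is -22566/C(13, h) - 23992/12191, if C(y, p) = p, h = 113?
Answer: -277813202/1377583 ≈ -201.67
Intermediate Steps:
-22566/C(13, h) - 23992/12191 = -22566/113 - 23992/12191 = -277813202/1377583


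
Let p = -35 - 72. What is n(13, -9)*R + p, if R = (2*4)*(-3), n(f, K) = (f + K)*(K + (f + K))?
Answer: 373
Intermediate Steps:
p = -107
n(f, K) = (K + f)*(f + 2*K) (n(f, K) = (K + f)*(K + (K + f)) = (K + f)*(f + 2*K))
R = -24 (R = 8*(-3) = -24)
n(13, -9)*R + p = (13**2 + 2*(-9)**2 + 3*(-9)*13)*(-24) - 107 = (169 + 2*81 - 351)*(-24) - 107 = (169 + 162 - 351)*(-24) - 107 = -20*(-24) - 107 = 480 - 107 = 373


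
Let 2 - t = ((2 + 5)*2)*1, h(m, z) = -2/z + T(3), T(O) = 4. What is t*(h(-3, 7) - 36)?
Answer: 2712/7 ≈ 387.43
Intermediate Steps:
h(m, z) = 4 - 2/z (h(m, z) = -2/z + 4 = 4 - 2/z)
t = -12 (t = 2 - (2 + 5)*2 = 2 - 7*2 = 2 - 14 = -12)
t*(h(-3, 7) - 36) = -12*((4 - 2/7) - 36) = -12*(26/7 - 36) = -12*(-226/7) = 2712/7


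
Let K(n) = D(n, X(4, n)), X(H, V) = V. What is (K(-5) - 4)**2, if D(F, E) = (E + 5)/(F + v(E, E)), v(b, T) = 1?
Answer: 16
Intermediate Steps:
D(F, E) = (5 + E)/(1 + F) (D(F, E) = (E + 5)/(F + 1) = (5 + E)/(1 + F))
K(n) = (5 + n)/(1 + n)
(K(-5) - 4)**2 = ((5 - 5)/(1 - 5) - 4)**2 = (0/(-4) - 4)**2 = (-1/4*0 - 4)**2 = (0 - 4)**2 = (-4)**2 = 16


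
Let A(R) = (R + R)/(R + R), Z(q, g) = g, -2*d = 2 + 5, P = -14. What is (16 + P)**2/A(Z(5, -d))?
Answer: 4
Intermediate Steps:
d = -7/2 (d = -(2 + 5)/2 = -1/2*7 = -7/2 ≈ -3.5000)
A(R) = 1 (A(R) = (2*R)/((2*R)) = (2*R)*(1/(2*R)) = 1)
(16 + P)**2/A(Z(5, -d)) = (16 - 14)**2/1 = 2**2*1 = 4*1 = 4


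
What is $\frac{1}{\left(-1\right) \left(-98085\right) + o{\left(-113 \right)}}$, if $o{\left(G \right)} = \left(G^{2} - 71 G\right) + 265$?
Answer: $\frac{1}{119142} \approx 8.3933 \cdot 10^{-6}$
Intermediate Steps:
$o{\left(G \right)} = 265 + G^{2} - 71 G$
$\frac{1}{\left(-1\right) \left(-98085\right) + o{\left(-113 \right)}} = \frac{1}{\left(-1\right) \left(-98085\right) + \left(265 + \left(-113\right)^{2} - -8023\right)} = \frac{1}{98085 + \left(265 + 12769 + 8023\right)} = \frac{1}{98085 + 21057} = \frac{1}{119142}$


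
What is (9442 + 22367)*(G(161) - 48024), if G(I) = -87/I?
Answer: -10693288233/7 ≈ -1.5276e+9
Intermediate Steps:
(9442 + 22367)*(G(161) - 48024) = (9442 + 22367)*(-87/161 - 48024) = 31809*(-87*1/161 - 48024) = 31809*(-87/161 - 48024) = 31809*(-7731951/161) = -10693288233/7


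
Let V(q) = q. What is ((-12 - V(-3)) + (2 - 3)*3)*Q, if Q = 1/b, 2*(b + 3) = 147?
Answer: -8/47 ≈ -0.17021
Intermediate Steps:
b = 141/2 (b = -3 + (½)*147 = -3 + 147/2 = 141/2 ≈ 70.500)
Q = 2/141 (Q = 1/(141/2) = 2/141 ≈ 0.014184)
((-12 - V(-3)) + (2 - 3)*3)*Q = ((-12 - 1*(-3)) + (2 - 3)*3)*(2/141) = ((-12 + 3) - 1*3)*(2/141) = (-9 - 3)*(2/141) = -12*2/141 = -8/47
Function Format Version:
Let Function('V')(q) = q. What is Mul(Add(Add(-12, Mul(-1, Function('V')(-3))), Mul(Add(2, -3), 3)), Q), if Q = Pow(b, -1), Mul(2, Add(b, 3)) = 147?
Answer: Rational(-8, 47) ≈ -0.17021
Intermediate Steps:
b = Rational(141, 2) (b = Add(-3, Mul(Rational(1, 2), 147)) = Add(-3, Rational(147, 2)) = Rational(141, 2) ≈ 70.500)
Q = Rational(2, 141) (Q = Pow(Rational(141, 2), -1) = Rational(2, 141) ≈ 0.014184)
Mul(Add(Add(-12, Mul(-1, Function('V')(-3))), Mul(Add(2, -3), 3)), Q) = Mul(Add(Add(-12, Mul(-1, -3)), Mul(Add(2, -3), 3)), Rational(2, 141)) = Mul(Add(Add(-12, 3), Mul(-1, 3)), Rational(2, 141)) = Mul(Add(-9, -3), Rational(2, 141)) = Mul(-12, Rational(2, 141)) = Rational(-8, 47)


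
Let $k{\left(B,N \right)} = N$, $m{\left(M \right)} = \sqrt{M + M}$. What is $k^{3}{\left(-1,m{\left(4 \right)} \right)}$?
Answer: $16 \sqrt{2} \approx 22.627$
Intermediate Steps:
$m{\left(M \right)} = \sqrt{2} \sqrt{M}$ ($m{\left(M \right)} = \sqrt{2 M} = \sqrt{2} \sqrt{M}$)
$k^{3}{\left(-1,m{\left(4 \right)} \right)} = \left(\sqrt{2} \sqrt{4}\right)^{3} = \left(\sqrt{2} \cdot 2\right)^{3} = \left(2 \sqrt{2}\right)^{3} = 16 \sqrt{2}$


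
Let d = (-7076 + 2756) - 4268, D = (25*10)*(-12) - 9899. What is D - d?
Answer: -4311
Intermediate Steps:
D = -12899 (D = 250*(-12) - 9899 = -3000 - 9899 = -12899)
d = -8588 (d = -4320 - 4268 = -8588)
D - d = -12899 - 1*(-8588) = -12899 + 8588 = -4311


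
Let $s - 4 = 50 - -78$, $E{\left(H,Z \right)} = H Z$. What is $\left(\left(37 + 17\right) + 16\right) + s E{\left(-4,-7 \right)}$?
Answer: $3766$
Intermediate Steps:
$s = 132$ ($s = 4 + \left(50 - -78\right) = 4 + \left(50 + 78\right) = 4 + 128 = 132$)
$\left(\left(37 + 17\right) + 16\right) + s E{\left(-4,-7 \right)} = \left(\left(37 + 17\right) + 16\right) + 132 \left(\left(-4\right) \left(-7\right)\right) = \left(54 + 16\right) + 132 \cdot 28 = 70 + 3696 = 3766$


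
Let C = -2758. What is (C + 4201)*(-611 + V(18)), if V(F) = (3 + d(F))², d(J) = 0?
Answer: -868686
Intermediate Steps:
V(F) = 9 (V(F) = (3 + 0)² = 3² = 9)
(C + 4201)*(-611 + V(18)) = (-2758 + 4201)*(-611 + 9) = 1443*(-602) = -868686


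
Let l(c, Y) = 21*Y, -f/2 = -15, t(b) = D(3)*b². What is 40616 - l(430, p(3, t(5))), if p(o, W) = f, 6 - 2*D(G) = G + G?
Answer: 39986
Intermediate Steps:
D(G) = 3 - G (D(G) = 3 - (G + G)/2 = 3 - G)
t(b) = 0 (t(b) = (3 - 1*3)*b² = (3 - 3)*b² = 0*b² = 0)
f = 30 (f = -2*(-15) = 30)
p(o, W) = 30
40616 - l(430, p(3, t(5))) = 40616 - 21*30 = 40616 - 1*630 = 40616 - 630 = 39986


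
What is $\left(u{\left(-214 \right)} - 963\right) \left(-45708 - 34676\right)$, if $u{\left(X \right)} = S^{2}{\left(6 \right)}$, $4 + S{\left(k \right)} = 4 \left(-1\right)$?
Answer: $72265216$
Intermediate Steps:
$S{\left(k \right)} = -8$ ($S{\left(k \right)} = -4 + 4 \left(-1\right) = -4 - 4 = -8$)
$u{\left(X \right)} = 64$ ($u{\left(X \right)} = \left(-8\right)^{2} = 64$)
$\left(u{\left(-214 \right)} - 963\right) \left(-45708 - 34676\right) = \left(64 - 963\right) \left(-45708 - 34676\right) = \left(-899\right) \left(-80384\right) = 72265216$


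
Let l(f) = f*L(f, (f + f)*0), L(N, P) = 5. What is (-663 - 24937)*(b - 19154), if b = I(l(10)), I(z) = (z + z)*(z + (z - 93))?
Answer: 472422400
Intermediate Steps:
l(f) = 5*f (l(f) = f*5 = 5*f)
I(z) = 2*z*(-93 + 2*z) (I(z) = (2*z)*(z + (-93 + z)) = (2*z)*(-93 + 2*z) = 2*z*(-93 + 2*z))
b = 700 (b = 2*(5*10)*(-93 + 2*(5*10)) = 2*50*(-93 + 2*50) = 2*50*(-93 + 100) = 2*50*7 = 700)
(-663 - 24937)*(b - 19154) = (-663 - 24937)*(700 - 19154) = -25600*(-18454) = 472422400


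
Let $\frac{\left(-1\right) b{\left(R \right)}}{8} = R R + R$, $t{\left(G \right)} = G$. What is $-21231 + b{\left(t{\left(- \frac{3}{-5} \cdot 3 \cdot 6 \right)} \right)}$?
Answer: $- \frac{556263}{25} \approx -22251.0$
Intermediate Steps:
$b{\left(R \right)} = - 8 R - 8 R^{2}$ ($b{\left(R \right)} = - 8 \left(R R + R\right) = - 8 \left(R^{2} + R\right) = - 8 \left(R + R^{2}\right) = - 8 R - 8 R^{2}$)
$-21231 + b{\left(t{\left(- \frac{3}{-5} \cdot 3 \cdot 6 \right)} \right)} = -21231 - 8 - \frac{3}{-5} \cdot 3 \cdot 6 \left(1 + - \frac{3}{-5} \cdot 3 \cdot 6\right) = -21231 - 8 \left(-3\right) \left(- \frac{1}{5}\right) 3 \cdot 6 \left(1 + \left(-3\right) \left(- \frac{1}{5}\right) 3 \cdot 6\right) = -21231 - 8 \cdot \frac{3}{5} \cdot 3 \cdot 6 \left(1 + \frac{3}{5} \cdot 3 \cdot 6\right) = -21231 - 8 \cdot \frac{9}{5} \cdot 6 \left(1 + \frac{9}{5} \cdot 6\right) = -21231 - \frac{432 \left(1 + \frac{54}{5}\right)}{5} = -21231 - \frac{432}{5} \cdot \frac{59}{5} = -21231 - \frac{25488}{25} = - \frac{556263}{25}$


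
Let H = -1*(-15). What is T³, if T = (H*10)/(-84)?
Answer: -15625/2744 ≈ -5.6942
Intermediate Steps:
H = 15
T = -25/14 (T = (15*10)/(-84) = 150*(-1/84) = -25/14 ≈ -1.7857)
T³ = (-25/14)³ = -15625/2744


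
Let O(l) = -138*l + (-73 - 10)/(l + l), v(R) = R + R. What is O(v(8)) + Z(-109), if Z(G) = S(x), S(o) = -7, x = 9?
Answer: -70963/32 ≈ -2217.6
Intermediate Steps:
v(R) = 2*R
Z(G) = -7
O(l) = -138*l - 83/(2*l) (O(l) = -138*l - 83*1/(2*l) = -138*l - 83/(2*l))
O(v(8)) + Z(-109) = (-276*8 - 83/(2*(2*8))) - 7 = (-138*16 - 83/2/16) - 7 = (-2208 - 83/2*1/16) - 7 = (-2208 - 83/32) - 7 = -70739/32 - 7 = -70963/32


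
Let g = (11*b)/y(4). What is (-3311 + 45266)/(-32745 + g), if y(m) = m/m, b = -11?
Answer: -41955/32866 ≈ -1.2765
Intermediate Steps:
y(m) = 1
g = -121 (g = (11*(-11))/1 = -121*1 = -121)
(-3311 + 45266)/(-32745 + g) = (-3311 + 45266)/(-32745 - 121) = 41955/(-32866) = 41955*(-1/32866) = -41955/32866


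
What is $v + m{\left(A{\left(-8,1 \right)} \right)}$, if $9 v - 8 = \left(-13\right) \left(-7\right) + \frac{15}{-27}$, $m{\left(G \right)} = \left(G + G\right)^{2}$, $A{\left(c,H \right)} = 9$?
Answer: $\frac{27130}{81} \approx 334.94$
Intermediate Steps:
$m{\left(G \right)} = 4 G^{2}$ ($m{\left(G \right)} = \left(2 G\right)^{2} = 4 G^{2}$)
$v = \frac{886}{81}$ ($v = \frac{8}{9} + \frac{\left(-13\right) \left(-7\right) + \frac{15}{-27}}{9} = \frac{8}{9} + \frac{91 + 15 \left(- \frac{1}{27}\right)}{9} = \frac{8}{9} + \frac{91 - \frac{5}{9}}{9} = \frac{8}{9} + \frac{1}{9} \cdot \frac{814}{9} = \frac{8}{9} + \frac{814}{81} = \frac{886}{81} \approx 10.938$)
$v + m{\left(A{\left(-8,1 \right)} \right)} = \frac{886}{81} + 4 \cdot 9^{2} = \frac{886}{81} + 4 \cdot 81 = \frac{886}{81} + 324 = \frac{27130}{81}$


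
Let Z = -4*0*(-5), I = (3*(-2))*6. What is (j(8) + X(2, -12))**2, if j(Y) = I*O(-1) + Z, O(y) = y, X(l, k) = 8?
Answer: 1936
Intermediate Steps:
I = -36 (I = -6*6 = -36)
Z = 0 (Z = 0*(-5) = 0)
j(Y) = 36 (j(Y) = -36*(-1) + 0 = 36 + 0 = 36)
(j(8) + X(2, -12))**2 = (36 + 8)**2 = 44**2 = 1936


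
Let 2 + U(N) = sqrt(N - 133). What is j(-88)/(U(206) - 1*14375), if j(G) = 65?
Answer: -934505/206698056 - 65*sqrt(73)/206698056 ≈ -0.0045238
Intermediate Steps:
U(N) = -2 + sqrt(-133 + N) (U(N) = -2 + sqrt(N - 133) = -2 + sqrt(-133 + N))
j(-88)/(U(206) - 1*14375) = 65/((-2 + sqrt(-133 + 206)) - 1*14375) = 65/((-2 + sqrt(73)) - 14375) = 65/(-14377 + sqrt(73))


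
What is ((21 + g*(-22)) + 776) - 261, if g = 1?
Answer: 514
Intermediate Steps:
((21 + g*(-22)) + 776) - 261 = ((21 + 1*(-22)) + 776) - 261 = ((21 - 22) + 776) - 261 = (-1 + 776) - 261 = 775 - 261 = 514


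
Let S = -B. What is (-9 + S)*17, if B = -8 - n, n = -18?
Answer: -323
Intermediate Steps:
B = 10 (B = -8 - 1*(-18) = -8 + 18 = 10)
S = -10 (S = -1*10 = -10)
(-9 + S)*17 = (-9 - 10)*17 = -19*17 = -323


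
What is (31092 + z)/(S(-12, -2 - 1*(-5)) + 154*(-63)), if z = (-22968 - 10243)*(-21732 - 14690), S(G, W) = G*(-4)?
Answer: -604821067/4827 ≈ -1.2530e+5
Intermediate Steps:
S(G, W) = -4*G
z = 1209611042 (z = -33211*(-36422) = 1209611042)
(31092 + z)/(S(-12, -2 - 1*(-5)) + 154*(-63)) = (31092 + 1209611042)/(-4*(-12) + 154*(-63)) = 1209642134/(48 - 9702) = 1209642134/(-9654) = 1209642134*(-1/9654) = -604821067/4827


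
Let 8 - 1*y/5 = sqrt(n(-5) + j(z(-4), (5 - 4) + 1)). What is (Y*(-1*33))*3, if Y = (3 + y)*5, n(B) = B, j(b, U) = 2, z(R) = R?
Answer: -21285 + 2475*I*sqrt(3) ≈ -21285.0 + 4286.8*I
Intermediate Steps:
y = 40 - 5*I*sqrt(3) (y = 40 - 5*sqrt(-5 + 2) = 40 - 5*I*sqrt(3) ≈ 40.0 - 8.6602*I)
Y = 215 - 25*I*sqrt(3) (Y = (3 + (40 - 5*I*sqrt(3)))*5 = (43 - 5*I*sqrt(3))*5 = 215 - 25*I*sqrt(3) ≈ 215.0 - 43.301*I)
(Y*(-1*33))*3 = ((215 - 25*I*sqrt(3))*(-1*33))*3 = ((215 - 25*I*sqrt(3))*(-33))*3 = (-7095 + 825*I*sqrt(3))*3 = -21285 + 2475*I*sqrt(3)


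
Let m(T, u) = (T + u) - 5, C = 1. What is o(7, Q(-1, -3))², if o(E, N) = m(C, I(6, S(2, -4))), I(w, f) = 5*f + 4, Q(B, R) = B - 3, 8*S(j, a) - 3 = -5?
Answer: 25/16 ≈ 1.5625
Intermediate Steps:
S(j, a) = -¼ (S(j, a) = 3/8 + (⅛)*(-5) = 3/8 - 5/8 = -¼)
Q(B, R) = -3 + B
I(w, f) = 4 + 5*f
m(T, u) = -5 + T + u
o(E, N) = -5/4 (o(E, N) = -5 + 1 + (4 + 5*(-¼)) = -5 + 1 + (4 - 5/4) = -5 + 1 + 11/4 = -5/4)
o(7, Q(-1, -3))² = (-5/4)² = 25/16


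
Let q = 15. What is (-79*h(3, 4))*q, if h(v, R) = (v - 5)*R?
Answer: 9480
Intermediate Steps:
h(v, R) = R*(-5 + v) (h(v, R) = (-5 + v)*R = R*(-5 + v))
(-79*h(3, 4))*q = -316*(-5 + 3)*15 = -316*(-2)*15 = -79*(-8)*15 = 632*15 = 9480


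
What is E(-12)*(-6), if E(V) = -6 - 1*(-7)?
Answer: -6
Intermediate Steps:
E(V) = 1 (E(V) = -6 + 7 = 1)
E(-12)*(-6) = 1*(-6) = -6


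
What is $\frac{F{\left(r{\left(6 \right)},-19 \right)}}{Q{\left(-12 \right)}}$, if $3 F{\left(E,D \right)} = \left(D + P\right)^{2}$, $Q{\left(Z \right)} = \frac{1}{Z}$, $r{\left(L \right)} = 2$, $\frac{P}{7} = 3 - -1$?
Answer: $-324$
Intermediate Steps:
$P = 28$ ($P = 7 \left(3 - -1\right) = 7 \left(3 + 1\right) = 7 \cdot 4 = 28$)
$F{\left(E,D \right)} = \frac{\left(28 + D\right)^{2}}{3}$ ($F{\left(E,D \right)} = \frac{\left(D + 28\right)^{2}}{3} = \frac{\left(28 + D\right)^{2}}{3}$)
$\frac{F{\left(r{\left(6 \right)},-19 \right)}}{Q{\left(-12 \right)}} = \frac{\frac{1}{3} \left(28 - 19\right)^{2}}{\frac{1}{-12}} = \frac{\frac{1}{3} \cdot 9^{2}}{- \frac{1}{12}} = \frac{1}{3} \cdot 81 \left(-12\right) = 27 \left(-12\right) = -324$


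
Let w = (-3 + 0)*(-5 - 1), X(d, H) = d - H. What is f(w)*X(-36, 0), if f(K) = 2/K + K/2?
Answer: -328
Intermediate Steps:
w = 18 (w = -3*(-6) = 18)
f(K) = K/2 + 2/K (f(K) = 2/K + K*(½) = 2/K + K/2 = K/2 + 2/K)
f(w)*X(-36, 0) = ((½)*18 + 2/18)*(-36 - 1*0) = (9 + 2*(1/18))*(-36 + 0) = (9 + ⅑)*(-36) = (82/9)*(-36) = -328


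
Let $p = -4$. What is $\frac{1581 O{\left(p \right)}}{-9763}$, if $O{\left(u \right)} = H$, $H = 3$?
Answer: $- \frac{4743}{9763} \approx -0.48581$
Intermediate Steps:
$O{\left(u \right)} = 3$
$\frac{1581 O{\left(p \right)}}{-9763} = \frac{1581 \cdot 3}{-9763} = 4743 \left(- \frac{1}{9763}\right) = - \frac{4743}{9763}$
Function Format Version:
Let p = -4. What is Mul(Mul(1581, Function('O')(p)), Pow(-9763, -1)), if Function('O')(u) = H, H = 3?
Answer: Rational(-4743, 9763) ≈ -0.48581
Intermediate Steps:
Function('O')(u) = 3
Mul(Mul(1581, Function('O')(p)), Pow(-9763, -1)) = Mul(Mul(1581, 3), Pow(-9763, -1)) = Mul(4743, Rational(-1, 9763)) = Rational(-4743, 9763)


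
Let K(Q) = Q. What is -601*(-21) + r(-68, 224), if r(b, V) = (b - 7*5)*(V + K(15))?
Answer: -11996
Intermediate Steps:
r(b, V) = (-35 + b)*(15 + V) (r(b, V) = (b - 7*5)*(V + 15) = (b - 35)*(15 + V) = (-35 + b)*(15 + V))
-601*(-21) + r(-68, 224) = -601*(-21) + (-525 - 35*224 + 15*(-68) + 224*(-68)) = 12621 + (-525 - 7840 - 1020 - 15232) = 12621 - 24617 = -11996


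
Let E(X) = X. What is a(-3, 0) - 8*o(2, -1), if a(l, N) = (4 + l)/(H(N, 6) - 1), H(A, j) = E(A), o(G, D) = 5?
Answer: -41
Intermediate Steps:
H(A, j) = A
a(l, N) = (4 + l)/(-1 + N) (a(l, N) = (4 + l)/(N - 1) = (4 + l)/(-1 + N))
a(-3, 0) - 8*o(2, -1) = (4 - 3)/(-1 + 0) - 8*5 = 1/(-1) - 40 = -1*1 - 40 = -1 - 40 = -41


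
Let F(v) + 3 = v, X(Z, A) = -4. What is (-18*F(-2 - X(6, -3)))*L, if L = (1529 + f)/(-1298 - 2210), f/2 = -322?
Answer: -7965/1754 ≈ -4.5410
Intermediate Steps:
f = -644 (f = 2*(-322) = -644)
F(v) = -3 + v
L = -885/3508 (L = (1529 - 644)/(-1298 - 2210) = 885/(-3508) = 885*(-1/3508) = -885/3508 ≈ -0.25228)
(-18*F(-2 - X(6, -3)))*L = -18*(-3 + (-2 - 1*(-4)))*(-885/3508) = -18*(-3 + (-2 + 4))*(-885/3508) = -18*(-3 + 2)*(-885/3508) = -18*(-1)*(-885/3508) = 18*(-885/3508) = -7965/1754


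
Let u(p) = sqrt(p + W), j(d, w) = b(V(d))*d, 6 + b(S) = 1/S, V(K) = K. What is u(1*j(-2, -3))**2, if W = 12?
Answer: 25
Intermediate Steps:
b(S) = -6 + 1/S
j(d, w) = d*(-6 + 1/d) (j(d, w) = (-6 + 1/d)*d = d*(-6 + 1/d))
u(p) = sqrt(12 + p) (u(p) = sqrt(p + 12) = sqrt(12 + p))
u(1*j(-2, -3))**2 = (sqrt(12 + 1*(1 - 6*(-2))))**2 = (sqrt(12 + 1*(1 + 12)))**2 = (sqrt(12 + 1*13))**2 = (sqrt(12 + 13))**2 = (sqrt(25))**2 = 5**2 = 25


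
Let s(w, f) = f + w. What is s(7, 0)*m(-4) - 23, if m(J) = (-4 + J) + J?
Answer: -107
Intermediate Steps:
m(J) = -4 + 2*J
s(7, 0)*m(-4) - 23 = (0 + 7)*(-4 + 2*(-4)) - 23 = 7*(-4 - 8) - 23 = 7*(-12) - 23 = -84 - 23 = -107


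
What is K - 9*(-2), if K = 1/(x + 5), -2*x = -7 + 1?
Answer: 145/8 ≈ 18.125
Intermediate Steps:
x = 3 (x = -(-7 + 1)/2 = -1/2*(-6) = 3)
K = 1/8 (K = 1/(3 + 5) = 1/8 ≈ 0.12500)
K - 9*(-2) = 1/8 - 9*(-2) = 1/8 + 18 = 145/8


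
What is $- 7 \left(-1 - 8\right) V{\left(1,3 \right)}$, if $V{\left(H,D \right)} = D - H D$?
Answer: $0$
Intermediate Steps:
$V{\left(H,D \right)} = D - D H$
$- 7 \left(-1 - 8\right) V{\left(1,3 \right)} = - 7 \left(-1 - 8\right) 3 \left(1 - 1\right) = \left(-7\right) \left(-9\right) 3 \left(1 - 1\right) = 63 \cdot 3 \cdot 0 = 63 \cdot 0 = 0$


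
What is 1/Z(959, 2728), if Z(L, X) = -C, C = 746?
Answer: -1/746 ≈ -0.0013405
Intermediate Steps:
Z(L, X) = -746 (Z(L, X) = -1*746 = -746)
1/Z(959, 2728) = 1/(-746) = -1/746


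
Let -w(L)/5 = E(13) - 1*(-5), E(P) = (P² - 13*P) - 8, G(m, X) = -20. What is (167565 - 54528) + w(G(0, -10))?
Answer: 113052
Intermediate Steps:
E(P) = -8 + P² - 13*P
w(L) = 15 (w(L) = -5*((-8 + 13² - 13*13) - 1*(-5)) = -5*((-8 + 169 - 169) + 5) = -5*(-8 + 5) = -5*(-3) = 15)
(167565 - 54528) + w(G(0, -10)) = (167565 - 54528) + 15 = 113037 + 15 = 113052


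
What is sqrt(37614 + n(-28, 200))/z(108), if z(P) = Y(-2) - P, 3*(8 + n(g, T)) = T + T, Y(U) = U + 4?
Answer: -sqrt(339654)/318 ≈ -1.8327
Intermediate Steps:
Y(U) = 4 + U
n(g, T) = -8 + 2*T/3 (n(g, T) = -8 + (T + T)/3 = -8 + (2*T)/3 = -8 + 2*T/3)
z(P) = 2 - P (z(P) = (4 - 2) - P = 2 - P)
sqrt(37614 + n(-28, 200))/z(108) = sqrt(37614 + (-8 + (2/3)*200))/(2 - 1*108) = sqrt(37614 + (-8 + 400/3))/(2 - 108) = sqrt(37614 + 376/3)/(-106) = sqrt(113218/3)*(-1/106) = (sqrt(339654)/3)*(-1/106) = -sqrt(339654)/318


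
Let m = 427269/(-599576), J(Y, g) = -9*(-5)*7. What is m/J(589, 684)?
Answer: -142423/62955480 ≈ -0.0022623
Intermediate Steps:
J(Y, g) = 315 (J(Y, g) = 45*7 = 315)
m = -427269/599576 (m = 427269*(-1/599576) = -427269/599576 ≈ -0.71262)
m/J(589, 684) = -427269/599576/315 = -427269/599576*1/315 = -142423/62955480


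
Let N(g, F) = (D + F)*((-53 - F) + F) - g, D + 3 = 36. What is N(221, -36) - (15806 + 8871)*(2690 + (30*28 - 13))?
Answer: -86789071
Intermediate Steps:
D = 33 (D = -3 + 36 = 33)
N(g, F) = -1749 - g - 53*F (N(g, F) = (33 + F)*((-53 - F) + F) - g = (33 + F)*(-53) - g = (-1749 - 53*F) - g = -1749 - g - 53*F)
N(221, -36) - (15806 + 8871)*(2690 + (30*28 - 13)) = (-1749 - 1*221 - 53*(-36)) - (15806 + 8871)*(2690 + (30*28 - 13)) = (-1749 - 221 + 1908) - 24677*(2690 + (840 - 13)) = -62 - 24677*(2690 + 827) = -62 - 24677*3517 = -62 - 1*86789009 = -62 - 86789009 = -86789071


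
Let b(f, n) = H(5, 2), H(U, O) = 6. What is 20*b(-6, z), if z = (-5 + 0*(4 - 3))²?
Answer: 120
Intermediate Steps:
z = 25 (z = (-5 + 0*1)² = (-5 + 0)² = (-5)² = 25)
b(f, n) = 6
20*b(-6, z) = 20*6 = 120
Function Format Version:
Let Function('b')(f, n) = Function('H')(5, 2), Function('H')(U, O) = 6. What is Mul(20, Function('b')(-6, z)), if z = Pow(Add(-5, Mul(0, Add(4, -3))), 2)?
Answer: 120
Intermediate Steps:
z = 25 (z = Pow(Add(-5, Mul(0, 1)), 2) = Pow(Add(-5, 0), 2) = Pow(-5, 2) = 25)
Function('b')(f, n) = 6
Mul(20, Function('b')(-6, z)) = Mul(20, 6) = 120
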